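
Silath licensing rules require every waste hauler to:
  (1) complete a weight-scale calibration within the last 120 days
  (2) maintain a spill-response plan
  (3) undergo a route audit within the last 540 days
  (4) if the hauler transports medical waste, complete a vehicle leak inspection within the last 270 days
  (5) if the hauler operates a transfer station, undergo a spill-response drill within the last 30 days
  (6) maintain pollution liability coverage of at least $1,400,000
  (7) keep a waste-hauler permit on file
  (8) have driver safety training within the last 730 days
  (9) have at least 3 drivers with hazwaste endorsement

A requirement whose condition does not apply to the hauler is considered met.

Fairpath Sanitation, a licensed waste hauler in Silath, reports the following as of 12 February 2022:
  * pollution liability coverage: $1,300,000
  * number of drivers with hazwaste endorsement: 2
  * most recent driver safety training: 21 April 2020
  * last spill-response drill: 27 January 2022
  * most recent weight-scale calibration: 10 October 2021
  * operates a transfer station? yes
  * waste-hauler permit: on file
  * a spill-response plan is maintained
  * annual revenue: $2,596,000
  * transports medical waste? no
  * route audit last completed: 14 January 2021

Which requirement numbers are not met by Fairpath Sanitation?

1. weight-scale calibration 125 days ago vs limit 120 → not met
2. spill-response plan present → met
3. route audit 394 days ago vs limit 540 → met
4. condition 'transports medical waste' does not hold → requirement n/a → met
5. condition 'operates a transfer station' holds; spill-response drill 16 days ago vs limit 30 → met
6. pollution liability coverage $1,300,000 < $1,400,000 → not met
7. waste-hauler permit present → met
8. driver safety training 662 days ago vs limit 730 → met
9. drivers with hazwaste endorsement 2 < 3 → not met
Not met: 1, 6, 9

1, 6, 9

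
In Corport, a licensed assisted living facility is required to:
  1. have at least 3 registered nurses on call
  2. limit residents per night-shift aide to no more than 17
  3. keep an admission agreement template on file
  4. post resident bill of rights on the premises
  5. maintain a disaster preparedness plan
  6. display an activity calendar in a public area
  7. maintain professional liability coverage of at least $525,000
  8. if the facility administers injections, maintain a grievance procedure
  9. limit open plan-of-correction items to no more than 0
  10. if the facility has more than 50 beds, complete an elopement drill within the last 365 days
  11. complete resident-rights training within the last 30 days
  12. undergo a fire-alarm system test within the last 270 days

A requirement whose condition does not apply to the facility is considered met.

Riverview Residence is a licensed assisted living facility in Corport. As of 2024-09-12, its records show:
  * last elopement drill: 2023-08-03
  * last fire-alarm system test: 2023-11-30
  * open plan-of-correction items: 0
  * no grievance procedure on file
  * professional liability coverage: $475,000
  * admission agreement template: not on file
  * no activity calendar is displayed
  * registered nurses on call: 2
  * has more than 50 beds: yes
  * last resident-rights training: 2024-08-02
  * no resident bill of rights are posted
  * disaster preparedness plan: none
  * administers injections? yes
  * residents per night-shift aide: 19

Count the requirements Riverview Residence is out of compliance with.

11

1. registered nurses on call 2 < 3 → not met
2. residents per night-shift aide 19 > 17 → not met
3. admission agreement template absent → not met
4. resident bill of rights absent → not met
5. disaster preparedness plan absent → not met
6. activity calendar absent → not met
7. professional liability coverage $475,000 < $525,000 → not met
8. condition 'administers injections' holds; grievance procedure absent → not met
9. open plan-of-correction items 0 ≤ 0 → met
10. condition 'has more than 50 beds' holds; elopement drill 406 days ago vs limit 365 → not met
11. resident-rights training 41 days ago vs limit 30 → not met
12. fire-alarm system test 287 days ago vs limit 270 → not met
Not met: 11 of 12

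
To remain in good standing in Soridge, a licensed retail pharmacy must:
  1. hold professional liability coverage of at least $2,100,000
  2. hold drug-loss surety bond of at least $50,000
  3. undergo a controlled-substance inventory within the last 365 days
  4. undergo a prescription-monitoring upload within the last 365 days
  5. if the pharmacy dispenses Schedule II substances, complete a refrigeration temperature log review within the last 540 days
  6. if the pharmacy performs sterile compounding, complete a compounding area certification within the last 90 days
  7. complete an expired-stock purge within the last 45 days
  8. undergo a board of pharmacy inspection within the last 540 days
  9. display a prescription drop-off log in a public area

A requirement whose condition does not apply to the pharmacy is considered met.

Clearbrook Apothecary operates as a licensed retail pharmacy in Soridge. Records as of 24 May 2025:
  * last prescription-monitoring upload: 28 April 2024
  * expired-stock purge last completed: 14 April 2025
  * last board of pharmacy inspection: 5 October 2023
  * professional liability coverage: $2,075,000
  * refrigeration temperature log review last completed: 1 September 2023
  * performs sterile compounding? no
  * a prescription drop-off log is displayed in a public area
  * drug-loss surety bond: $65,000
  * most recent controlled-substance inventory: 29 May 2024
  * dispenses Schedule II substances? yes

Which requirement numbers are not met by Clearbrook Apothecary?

1. professional liability coverage $2,075,000 < $2,100,000 → not met
2. drug-loss surety bond $65,000 ≥ $50,000 → met
3. controlled-substance inventory 360 days ago vs limit 365 → met
4. prescription-monitoring upload 391 days ago vs limit 365 → not met
5. condition 'dispenses Schedule II substances' holds; refrigeration temperature log review 631 days ago vs limit 540 → not met
6. condition 'performs sterile compounding' does not hold → requirement n/a → met
7. expired-stock purge 40 days ago vs limit 45 → met
8. board of pharmacy inspection 597 days ago vs limit 540 → not met
9. prescription drop-off log present → met
Not met: 1, 4, 5, 8

1, 4, 5, 8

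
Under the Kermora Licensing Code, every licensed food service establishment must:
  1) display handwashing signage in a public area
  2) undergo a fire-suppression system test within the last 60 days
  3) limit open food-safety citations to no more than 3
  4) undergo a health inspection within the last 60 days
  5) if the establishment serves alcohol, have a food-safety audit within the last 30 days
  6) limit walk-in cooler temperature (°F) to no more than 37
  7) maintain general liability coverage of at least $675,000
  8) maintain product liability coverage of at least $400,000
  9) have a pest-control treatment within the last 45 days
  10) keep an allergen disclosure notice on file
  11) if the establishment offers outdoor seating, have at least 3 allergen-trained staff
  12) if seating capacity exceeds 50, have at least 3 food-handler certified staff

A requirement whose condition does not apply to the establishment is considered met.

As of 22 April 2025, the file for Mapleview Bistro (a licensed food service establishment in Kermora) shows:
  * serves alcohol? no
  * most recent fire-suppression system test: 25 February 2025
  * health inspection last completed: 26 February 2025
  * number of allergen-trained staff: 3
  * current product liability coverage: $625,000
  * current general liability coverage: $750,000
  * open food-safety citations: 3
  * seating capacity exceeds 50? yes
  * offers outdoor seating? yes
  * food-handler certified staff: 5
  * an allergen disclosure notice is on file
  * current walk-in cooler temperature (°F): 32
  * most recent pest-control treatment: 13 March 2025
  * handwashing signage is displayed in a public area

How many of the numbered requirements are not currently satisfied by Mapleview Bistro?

1. handwashing signage present → met
2. fire-suppression system test 56 days ago vs limit 60 → met
3. open food-safety citations 3 ≤ 3 → met
4. health inspection 55 days ago vs limit 60 → met
5. condition 'serves alcohol' does not hold → requirement n/a → met
6. walk-in cooler temperature (°F) 32 ≤ 37 → met
7. general liability coverage $750,000 ≥ $675,000 → met
8. product liability coverage $625,000 ≥ $400,000 → met
9. pest-control treatment 40 days ago vs limit 45 → met
10. allergen disclosure notice present → met
11. condition 'offers outdoor seating' holds; allergen-trained staff 3 ≥ 3 → met
12. condition 'seating capacity exceeds 50' holds; food-handler certified staff 5 ≥ 3 → met
Not met: 0 of 12

0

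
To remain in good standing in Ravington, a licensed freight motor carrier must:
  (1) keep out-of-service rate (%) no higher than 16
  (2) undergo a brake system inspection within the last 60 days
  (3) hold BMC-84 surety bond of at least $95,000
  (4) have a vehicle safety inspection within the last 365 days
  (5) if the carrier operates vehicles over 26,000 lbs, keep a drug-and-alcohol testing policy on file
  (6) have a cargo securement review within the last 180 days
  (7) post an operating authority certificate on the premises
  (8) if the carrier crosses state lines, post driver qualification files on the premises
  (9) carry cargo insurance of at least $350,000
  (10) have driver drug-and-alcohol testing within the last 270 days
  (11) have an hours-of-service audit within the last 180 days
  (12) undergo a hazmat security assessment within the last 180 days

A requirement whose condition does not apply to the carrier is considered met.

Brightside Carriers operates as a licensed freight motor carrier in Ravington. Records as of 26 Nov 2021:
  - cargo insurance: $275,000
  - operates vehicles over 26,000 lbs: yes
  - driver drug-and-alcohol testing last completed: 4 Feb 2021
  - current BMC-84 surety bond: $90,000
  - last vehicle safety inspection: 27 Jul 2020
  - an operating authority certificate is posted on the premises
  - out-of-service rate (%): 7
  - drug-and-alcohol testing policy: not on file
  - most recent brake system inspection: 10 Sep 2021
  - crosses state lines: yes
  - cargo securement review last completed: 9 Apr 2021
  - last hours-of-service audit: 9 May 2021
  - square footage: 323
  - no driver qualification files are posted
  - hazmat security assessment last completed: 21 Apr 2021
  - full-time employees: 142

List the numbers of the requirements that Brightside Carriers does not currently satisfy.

2, 3, 4, 5, 6, 8, 9, 10, 11, 12

1. out-of-service rate (%) 7 ≤ 16 → met
2. brake system inspection 77 days ago vs limit 60 → not met
3. BMC-84 surety bond $90,000 < $95,000 → not met
4. vehicle safety inspection 487 days ago vs limit 365 → not met
5. condition 'operates vehicles over 26,000 lbs' holds; drug-and-alcohol testing policy absent → not met
6. cargo securement review 231 days ago vs limit 180 → not met
7. operating authority certificate present → met
8. condition 'crosses state lines' holds; driver qualification files absent → not met
9. cargo insurance $275,000 < $350,000 → not met
10. driver drug-and-alcohol testing 295 days ago vs limit 270 → not met
11. hours-of-service audit 201 days ago vs limit 180 → not met
12. hazmat security assessment 219 days ago vs limit 180 → not met
Not met: 2, 3, 4, 5, 6, 8, 9, 10, 11, 12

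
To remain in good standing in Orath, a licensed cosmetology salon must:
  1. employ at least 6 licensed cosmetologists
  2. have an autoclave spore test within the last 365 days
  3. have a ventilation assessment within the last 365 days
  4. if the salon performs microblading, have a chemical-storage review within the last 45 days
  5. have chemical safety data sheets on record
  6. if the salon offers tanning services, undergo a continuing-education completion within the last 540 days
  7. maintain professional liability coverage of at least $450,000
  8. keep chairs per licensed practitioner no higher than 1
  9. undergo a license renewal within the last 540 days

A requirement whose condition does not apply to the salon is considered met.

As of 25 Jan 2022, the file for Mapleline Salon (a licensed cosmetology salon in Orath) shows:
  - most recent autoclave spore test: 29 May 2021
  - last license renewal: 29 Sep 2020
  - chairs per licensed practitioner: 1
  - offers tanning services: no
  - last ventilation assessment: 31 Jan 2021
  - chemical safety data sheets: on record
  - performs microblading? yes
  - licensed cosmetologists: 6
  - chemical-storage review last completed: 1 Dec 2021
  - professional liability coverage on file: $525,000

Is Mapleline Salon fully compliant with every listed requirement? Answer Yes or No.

No

1. licensed cosmetologists 6 ≥ 6 → met
2. autoclave spore test 241 days ago vs limit 365 → met
3. ventilation assessment 359 days ago vs limit 365 → met
4. condition 'performs microblading' holds; chemical-storage review 55 days ago vs limit 45 → not met
5. chemical safety data sheets present → met
6. condition 'offers tanning services' does not hold → requirement n/a → met
7. professional liability coverage $525,000 ≥ $450,000 → met
8. chairs per licensed practitioner 1 ≤ 1 → met
9. license renewal 483 days ago vs limit 540 → met
Not met: 4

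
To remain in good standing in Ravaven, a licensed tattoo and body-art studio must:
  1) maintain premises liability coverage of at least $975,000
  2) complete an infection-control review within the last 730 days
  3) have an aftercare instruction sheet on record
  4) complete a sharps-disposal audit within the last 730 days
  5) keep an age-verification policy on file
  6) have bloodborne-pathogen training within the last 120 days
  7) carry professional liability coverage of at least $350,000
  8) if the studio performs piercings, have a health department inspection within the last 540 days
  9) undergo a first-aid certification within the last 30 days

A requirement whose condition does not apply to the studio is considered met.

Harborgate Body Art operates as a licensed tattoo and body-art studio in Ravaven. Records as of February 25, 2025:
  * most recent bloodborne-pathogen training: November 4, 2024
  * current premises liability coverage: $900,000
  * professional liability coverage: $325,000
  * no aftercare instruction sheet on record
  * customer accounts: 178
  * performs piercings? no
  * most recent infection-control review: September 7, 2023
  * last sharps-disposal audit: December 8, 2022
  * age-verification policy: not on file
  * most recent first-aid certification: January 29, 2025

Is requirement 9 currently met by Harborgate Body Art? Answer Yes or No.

Yes

9. first-aid certification 27 days ago vs limit 30 → met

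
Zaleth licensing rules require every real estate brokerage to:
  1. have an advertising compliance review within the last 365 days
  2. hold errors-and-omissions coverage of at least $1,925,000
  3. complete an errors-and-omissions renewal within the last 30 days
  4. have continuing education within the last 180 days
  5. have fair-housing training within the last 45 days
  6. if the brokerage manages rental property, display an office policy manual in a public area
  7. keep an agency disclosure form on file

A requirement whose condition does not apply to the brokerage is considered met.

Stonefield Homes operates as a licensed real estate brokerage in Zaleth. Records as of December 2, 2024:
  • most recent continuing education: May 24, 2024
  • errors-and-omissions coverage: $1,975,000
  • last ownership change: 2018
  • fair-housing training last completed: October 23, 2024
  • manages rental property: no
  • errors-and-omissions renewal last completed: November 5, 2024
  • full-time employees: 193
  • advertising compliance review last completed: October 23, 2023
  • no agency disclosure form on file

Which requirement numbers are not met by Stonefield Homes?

1. advertising compliance review 406 days ago vs limit 365 → not met
2. errors-and-omissions coverage $1,975,000 ≥ $1,925,000 → met
3. errors-and-omissions renewal 27 days ago vs limit 30 → met
4. continuing education 192 days ago vs limit 180 → not met
5. fair-housing training 40 days ago vs limit 45 → met
6. condition 'manages rental property' does not hold → requirement n/a → met
7. agency disclosure form absent → not met
Not met: 1, 4, 7

1, 4, 7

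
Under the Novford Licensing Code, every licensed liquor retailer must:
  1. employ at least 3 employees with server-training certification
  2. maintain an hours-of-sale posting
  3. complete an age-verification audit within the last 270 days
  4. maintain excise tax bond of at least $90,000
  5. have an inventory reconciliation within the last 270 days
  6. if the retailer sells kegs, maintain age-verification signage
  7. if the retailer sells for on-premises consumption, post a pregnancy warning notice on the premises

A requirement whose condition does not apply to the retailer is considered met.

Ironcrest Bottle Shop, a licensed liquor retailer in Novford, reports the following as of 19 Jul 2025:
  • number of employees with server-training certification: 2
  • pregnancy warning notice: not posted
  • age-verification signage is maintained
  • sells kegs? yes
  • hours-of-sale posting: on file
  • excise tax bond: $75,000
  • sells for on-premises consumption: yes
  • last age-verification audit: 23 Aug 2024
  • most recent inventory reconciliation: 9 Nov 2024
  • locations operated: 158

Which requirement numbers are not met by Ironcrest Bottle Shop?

1, 3, 4, 7

1. employees with server-training certification 2 < 3 → not met
2. hours-of-sale posting present → met
3. age-verification audit 330 days ago vs limit 270 → not met
4. excise tax bond $75,000 < $90,000 → not met
5. inventory reconciliation 252 days ago vs limit 270 → met
6. condition 'sells kegs' holds; age-verification signage present → met
7. condition 'sells for on-premises consumption' holds; pregnancy warning notice absent → not met
Not met: 1, 3, 4, 7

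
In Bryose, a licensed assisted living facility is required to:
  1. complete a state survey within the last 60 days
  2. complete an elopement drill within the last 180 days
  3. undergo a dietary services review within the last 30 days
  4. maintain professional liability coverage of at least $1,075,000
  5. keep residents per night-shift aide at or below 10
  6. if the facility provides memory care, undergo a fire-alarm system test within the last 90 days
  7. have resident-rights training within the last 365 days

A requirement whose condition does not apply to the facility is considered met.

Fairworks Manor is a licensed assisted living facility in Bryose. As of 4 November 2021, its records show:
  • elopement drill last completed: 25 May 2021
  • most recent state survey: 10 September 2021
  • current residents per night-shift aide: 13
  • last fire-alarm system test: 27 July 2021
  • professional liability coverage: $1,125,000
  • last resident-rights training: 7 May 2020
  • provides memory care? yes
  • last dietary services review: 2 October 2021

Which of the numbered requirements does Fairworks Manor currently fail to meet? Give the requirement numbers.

1. state survey 55 days ago vs limit 60 → met
2. elopement drill 163 days ago vs limit 180 → met
3. dietary services review 33 days ago vs limit 30 → not met
4. professional liability coverage $1,125,000 ≥ $1,075,000 → met
5. residents per night-shift aide 13 > 10 → not met
6. condition 'provides memory care' holds; fire-alarm system test 100 days ago vs limit 90 → not met
7. resident-rights training 546 days ago vs limit 365 → not met
Not met: 3, 5, 6, 7

3, 5, 6, 7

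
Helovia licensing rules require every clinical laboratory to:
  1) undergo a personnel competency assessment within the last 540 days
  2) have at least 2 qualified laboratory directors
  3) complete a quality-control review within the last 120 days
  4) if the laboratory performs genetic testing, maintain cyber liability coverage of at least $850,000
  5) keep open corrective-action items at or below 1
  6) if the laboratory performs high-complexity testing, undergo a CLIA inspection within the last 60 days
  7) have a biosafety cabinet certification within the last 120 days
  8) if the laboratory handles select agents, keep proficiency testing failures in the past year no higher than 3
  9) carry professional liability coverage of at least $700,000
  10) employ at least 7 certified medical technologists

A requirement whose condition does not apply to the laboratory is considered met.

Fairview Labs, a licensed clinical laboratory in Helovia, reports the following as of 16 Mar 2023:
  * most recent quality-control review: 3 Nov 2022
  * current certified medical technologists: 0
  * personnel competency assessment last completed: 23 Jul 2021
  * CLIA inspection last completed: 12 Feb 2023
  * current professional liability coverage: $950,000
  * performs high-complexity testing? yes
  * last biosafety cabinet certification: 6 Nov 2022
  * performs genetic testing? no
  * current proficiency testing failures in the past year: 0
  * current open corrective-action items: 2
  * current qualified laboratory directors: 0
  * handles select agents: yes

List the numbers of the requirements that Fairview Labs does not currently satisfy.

1. personnel competency assessment 601 days ago vs limit 540 → not met
2. qualified laboratory directors 0 < 2 → not met
3. quality-control review 133 days ago vs limit 120 → not met
4. condition 'performs genetic testing' does not hold → requirement n/a → met
5. open corrective-action items 2 > 1 → not met
6. condition 'performs high-complexity testing' holds; CLIA inspection 32 days ago vs limit 60 → met
7. biosafety cabinet certification 130 days ago vs limit 120 → not met
8. condition 'handles select agents' holds; proficiency testing failures in the past year 0 ≤ 3 → met
9. professional liability coverage $950,000 ≥ $700,000 → met
10. certified medical technologists 0 < 7 → not met
Not met: 1, 2, 3, 5, 7, 10

1, 2, 3, 5, 7, 10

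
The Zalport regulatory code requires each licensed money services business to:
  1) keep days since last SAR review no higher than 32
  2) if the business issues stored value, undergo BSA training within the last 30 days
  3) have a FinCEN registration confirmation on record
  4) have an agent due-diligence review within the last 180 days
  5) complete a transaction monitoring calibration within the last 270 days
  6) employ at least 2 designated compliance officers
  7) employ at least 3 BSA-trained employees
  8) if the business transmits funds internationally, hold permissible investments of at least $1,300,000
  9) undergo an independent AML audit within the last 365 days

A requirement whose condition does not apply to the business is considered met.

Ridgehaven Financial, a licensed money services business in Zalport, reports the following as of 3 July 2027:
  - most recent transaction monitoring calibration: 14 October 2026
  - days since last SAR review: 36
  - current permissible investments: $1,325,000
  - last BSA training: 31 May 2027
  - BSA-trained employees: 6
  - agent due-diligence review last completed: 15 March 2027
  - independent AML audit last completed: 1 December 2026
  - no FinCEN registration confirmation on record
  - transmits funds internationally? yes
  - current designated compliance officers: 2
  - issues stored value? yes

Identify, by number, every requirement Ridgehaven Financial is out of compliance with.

1, 2, 3

1. days since last SAR review 36 > 32 → not met
2. condition 'issues stored value' holds; BSA training 33 days ago vs limit 30 → not met
3. FinCEN registration confirmation absent → not met
4. agent due-diligence review 110 days ago vs limit 180 → met
5. transaction monitoring calibration 262 days ago vs limit 270 → met
6. designated compliance officers 2 ≥ 2 → met
7. BSA-trained employees 6 ≥ 3 → met
8. condition 'transmits funds internationally' holds; permissible investments $1,325,000 ≥ $1,300,000 → met
9. independent AML audit 214 days ago vs limit 365 → met
Not met: 1, 2, 3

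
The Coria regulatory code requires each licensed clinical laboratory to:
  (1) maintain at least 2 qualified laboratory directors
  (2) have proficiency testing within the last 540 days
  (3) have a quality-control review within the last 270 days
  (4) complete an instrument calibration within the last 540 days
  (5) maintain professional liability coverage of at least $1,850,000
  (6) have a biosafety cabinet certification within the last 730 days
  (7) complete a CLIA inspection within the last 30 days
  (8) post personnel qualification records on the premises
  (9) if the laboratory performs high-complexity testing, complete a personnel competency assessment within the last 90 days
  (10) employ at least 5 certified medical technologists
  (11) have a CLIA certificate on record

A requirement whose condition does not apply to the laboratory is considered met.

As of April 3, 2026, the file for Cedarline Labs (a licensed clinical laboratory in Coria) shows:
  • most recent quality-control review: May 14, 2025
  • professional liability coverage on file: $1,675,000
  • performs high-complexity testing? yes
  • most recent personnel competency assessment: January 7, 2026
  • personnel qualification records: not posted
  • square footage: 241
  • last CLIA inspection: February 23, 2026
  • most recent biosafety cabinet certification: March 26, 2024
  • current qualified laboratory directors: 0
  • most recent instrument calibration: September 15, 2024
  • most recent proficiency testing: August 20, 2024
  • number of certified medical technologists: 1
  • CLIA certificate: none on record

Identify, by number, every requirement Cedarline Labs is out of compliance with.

1, 2, 3, 4, 5, 6, 7, 8, 10, 11

1. qualified laboratory directors 0 < 2 → not met
2. proficiency testing 591 days ago vs limit 540 → not met
3. quality-control review 324 days ago vs limit 270 → not met
4. instrument calibration 565 days ago vs limit 540 → not met
5. professional liability coverage $1,675,000 < $1,850,000 → not met
6. biosafety cabinet certification 738 days ago vs limit 730 → not met
7. CLIA inspection 39 days ago vs limit 30 → not met
8. personnel qualification records absent → not met
9. condition 'performs high-complexity testing' holds; personnel competency assessment 86 days ago vs limit 90 → met
10. certified medical technologists 1 < 5 → not met
11. CLIA certificate absent → not met
Not met: 1, 2, 3, 4, 5, 6, 7, 8, 10, 11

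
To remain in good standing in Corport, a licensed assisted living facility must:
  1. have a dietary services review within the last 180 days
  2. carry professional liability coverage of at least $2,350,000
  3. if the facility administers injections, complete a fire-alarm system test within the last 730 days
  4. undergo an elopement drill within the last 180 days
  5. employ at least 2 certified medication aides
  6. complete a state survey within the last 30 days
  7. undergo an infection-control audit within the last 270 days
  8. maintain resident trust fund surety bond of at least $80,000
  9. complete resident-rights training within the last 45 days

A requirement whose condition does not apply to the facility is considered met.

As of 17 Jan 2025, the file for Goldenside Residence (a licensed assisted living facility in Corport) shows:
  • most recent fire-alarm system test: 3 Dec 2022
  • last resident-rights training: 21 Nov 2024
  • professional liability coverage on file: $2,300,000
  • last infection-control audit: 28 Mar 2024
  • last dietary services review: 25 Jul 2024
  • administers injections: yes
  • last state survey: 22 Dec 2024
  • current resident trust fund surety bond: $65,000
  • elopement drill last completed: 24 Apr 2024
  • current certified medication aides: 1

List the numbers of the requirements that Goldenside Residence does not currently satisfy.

2, 3, 4, 5, 7, 8, 9

1. dietary services review 176 days ago vs limit 180 → met
2. professional liability coverage $2,300,000 < $2,350,000 → not met
3. condition 'administers injections' holds; fire-alarm system test 776 days ago vs limit 730 → not met
4. elopement drill 268 days ago vs limit 180 → not met
5. certified medication aides 1 < 2 → not met
6. state survey 26 days ago vs limit 30 → met
7. infection-control audit 295 days ago vs limit 270 → not met
8. resident trust fund surety bond $65,000 < $80,000 → not met
9. resident-rights training 57 days ago vs limit 45 → not met
Not met: 2, 3, 4, 5, 7, 8, 9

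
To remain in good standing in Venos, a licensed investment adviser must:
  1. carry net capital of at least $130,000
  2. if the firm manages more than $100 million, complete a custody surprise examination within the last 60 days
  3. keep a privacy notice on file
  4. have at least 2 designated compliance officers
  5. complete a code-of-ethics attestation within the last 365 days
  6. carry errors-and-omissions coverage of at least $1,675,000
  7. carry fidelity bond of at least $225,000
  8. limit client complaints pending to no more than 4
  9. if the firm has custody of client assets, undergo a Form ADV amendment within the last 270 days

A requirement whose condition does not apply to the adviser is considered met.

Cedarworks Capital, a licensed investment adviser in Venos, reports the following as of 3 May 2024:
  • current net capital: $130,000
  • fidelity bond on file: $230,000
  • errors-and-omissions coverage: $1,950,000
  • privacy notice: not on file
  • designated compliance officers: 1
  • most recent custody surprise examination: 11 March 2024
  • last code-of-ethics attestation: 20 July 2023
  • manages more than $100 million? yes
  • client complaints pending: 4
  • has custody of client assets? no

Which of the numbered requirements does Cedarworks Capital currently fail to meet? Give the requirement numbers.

3, 4

1. net capital $130,000 ≥ $130,000 → met
2. condition 'manages more than $100 million' holds; custody surprise examination 53 days ago vs limit 60 → met
3. privacy notice absent → not met
4. designated compliance officers 1 < 2 → not met
5. code-of-ethics attestation 288 days ago vs limit 365 → met
6. errors-and-omissions coverage $1,950,000 ≥ $1,675,000 → met
7. fidelity bond $230,000 ≥ $225,000 → met
8. client complaints pending 4 ≤ 4 → met
9. condition 'has custody of client assets' does not hold → requirement n/a → met
Not met: 3, 4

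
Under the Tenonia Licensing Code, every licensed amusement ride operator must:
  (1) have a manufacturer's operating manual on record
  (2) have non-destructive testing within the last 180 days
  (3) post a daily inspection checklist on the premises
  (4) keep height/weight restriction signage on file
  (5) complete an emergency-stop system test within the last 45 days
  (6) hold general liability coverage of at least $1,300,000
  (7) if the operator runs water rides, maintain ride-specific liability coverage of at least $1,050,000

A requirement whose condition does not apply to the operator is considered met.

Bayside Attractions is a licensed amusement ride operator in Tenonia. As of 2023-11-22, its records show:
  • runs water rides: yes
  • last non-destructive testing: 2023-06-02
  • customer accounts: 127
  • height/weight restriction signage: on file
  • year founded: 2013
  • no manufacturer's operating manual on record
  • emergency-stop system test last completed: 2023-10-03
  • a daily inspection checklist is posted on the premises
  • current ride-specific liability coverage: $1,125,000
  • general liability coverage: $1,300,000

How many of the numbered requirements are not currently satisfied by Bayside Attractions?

1. manufacturer's operating manual absent → not met
2. non-destructive testing 173 days ago vs limit 180 → met
3. daily inspection checklist present → met
4. height/weight restriction signage present → met
5. emergency-stop system test 50 days ago vs limit 45 → not met
6. general liability coverage $1,300,000 ≥ $1,300,000 → met
7. condition 'runs water rides' holds; ride-specific liability coverage $1,125,000 ≥ $1,050,000 → met
Not met: 2 of 7

2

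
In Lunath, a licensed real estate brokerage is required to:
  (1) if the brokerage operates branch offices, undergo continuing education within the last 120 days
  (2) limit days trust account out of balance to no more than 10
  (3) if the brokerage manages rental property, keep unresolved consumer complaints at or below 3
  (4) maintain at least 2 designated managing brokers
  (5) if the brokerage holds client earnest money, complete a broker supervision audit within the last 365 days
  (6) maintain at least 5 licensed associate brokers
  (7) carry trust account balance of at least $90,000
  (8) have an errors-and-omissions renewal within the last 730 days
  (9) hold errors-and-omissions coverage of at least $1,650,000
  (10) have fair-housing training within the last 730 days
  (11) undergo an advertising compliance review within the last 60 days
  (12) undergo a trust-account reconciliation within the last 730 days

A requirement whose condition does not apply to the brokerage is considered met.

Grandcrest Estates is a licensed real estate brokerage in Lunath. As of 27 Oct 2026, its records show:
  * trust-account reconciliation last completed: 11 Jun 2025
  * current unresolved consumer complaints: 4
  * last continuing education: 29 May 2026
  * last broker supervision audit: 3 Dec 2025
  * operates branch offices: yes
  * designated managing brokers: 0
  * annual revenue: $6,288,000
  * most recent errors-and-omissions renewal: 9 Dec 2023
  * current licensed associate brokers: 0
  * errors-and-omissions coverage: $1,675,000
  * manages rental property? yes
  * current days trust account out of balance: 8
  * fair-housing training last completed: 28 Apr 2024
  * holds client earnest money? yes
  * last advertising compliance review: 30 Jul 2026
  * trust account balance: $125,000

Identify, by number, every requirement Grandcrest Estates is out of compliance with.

1. condition 'operates branch offices' holds; continuing education 151 days ago vs limit 120 → not met
2. days trust account out of balance 8 ≤ 10 → met
3. condition 'manages rental property' holds; unresolved consumer complaints 4 > 3 → not met
4. designated managing brokers 0 < 2 → not met
5. condition 'holds client earnest money' holds; broker supervision audit 328 days ago vs limit 365 → met
6. licensed associate brokers 0 < 5 → not met
7. trust account balance $125,000 ≥ $90,000 → met
8. errors-and-omissions renewal 1053 days ago vs limit 730 → not met
9. errors-and-omissions coverage $1,675,000 ≥ $1,650,000 → met
10. fair-housing training 912 days ago vs limit 730 → not met
11. advertising compliance review 89 days ago vs limit 60 → not met
12. trust-account reconciliation 503 days ago vs limit 730 → met
Not met: 1, 3, 4, 6, 8, 10, 11

1, 3, 4, 6, 8, 10, 11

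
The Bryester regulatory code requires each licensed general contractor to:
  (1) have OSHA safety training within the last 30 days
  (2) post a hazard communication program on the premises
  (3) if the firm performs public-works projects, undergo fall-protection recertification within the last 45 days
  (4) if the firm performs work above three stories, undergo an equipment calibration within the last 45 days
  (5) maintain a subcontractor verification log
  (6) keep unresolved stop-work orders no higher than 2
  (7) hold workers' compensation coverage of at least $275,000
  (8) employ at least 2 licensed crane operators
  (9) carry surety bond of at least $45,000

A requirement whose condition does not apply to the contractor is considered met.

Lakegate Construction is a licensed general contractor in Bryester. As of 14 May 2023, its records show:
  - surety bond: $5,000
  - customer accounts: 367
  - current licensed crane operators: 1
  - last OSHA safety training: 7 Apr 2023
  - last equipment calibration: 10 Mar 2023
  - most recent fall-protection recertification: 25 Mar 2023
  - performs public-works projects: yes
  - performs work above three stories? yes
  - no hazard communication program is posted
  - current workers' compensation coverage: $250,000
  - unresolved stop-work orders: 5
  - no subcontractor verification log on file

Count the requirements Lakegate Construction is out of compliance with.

1. OSHA safety training 37 days ago vs limit 30 → not met
2. hazard communication program absent → not met
3. condition 'performs public-works projects' holds; fall-protection recertification 50 days ago vs limit 45 → not met
4. condition 'performs work above three stories' holds; equipment calibration 65 days ago vs limit 45 → not met
5. subcontractor verification log absent → not met
6. unresolved stop-work orders 5 > 2 → not met
7. workers' compensation coverage $250,000 < $275,000 → not met
8. licensed crane operators 1 < 2 → not met
9. surety bond $5,000 < $45,000 → not met
Not met: 9 of 9

9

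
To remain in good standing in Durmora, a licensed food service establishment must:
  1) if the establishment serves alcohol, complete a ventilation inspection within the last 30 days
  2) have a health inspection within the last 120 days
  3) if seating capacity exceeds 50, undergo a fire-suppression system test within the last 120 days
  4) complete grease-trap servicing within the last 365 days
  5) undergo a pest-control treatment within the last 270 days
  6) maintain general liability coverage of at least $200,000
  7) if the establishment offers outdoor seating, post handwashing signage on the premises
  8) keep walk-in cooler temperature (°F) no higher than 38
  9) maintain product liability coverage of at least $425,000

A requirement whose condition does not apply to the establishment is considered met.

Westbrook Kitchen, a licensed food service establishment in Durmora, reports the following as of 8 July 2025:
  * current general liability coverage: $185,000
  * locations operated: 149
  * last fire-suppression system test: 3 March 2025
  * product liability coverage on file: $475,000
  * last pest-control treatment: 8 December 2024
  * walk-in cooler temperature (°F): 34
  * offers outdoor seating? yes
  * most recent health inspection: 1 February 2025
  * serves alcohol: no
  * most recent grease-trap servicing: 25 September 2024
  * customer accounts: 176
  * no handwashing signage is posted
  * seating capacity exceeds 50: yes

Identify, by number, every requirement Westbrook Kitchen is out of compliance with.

1. condition 'serves alcohol' does not hold → requirement n/a → met
2. health inspection 157 days ago vs limit 120 → not met
3. condition 'seating capacity exceeds 50' holds; fire-suppression system test 127 days ago vs limit 120 → not met
4. grease-trap servicing 286 days ago vs limit 365 → met
5. pest-control treatment 212 days ago vs limit 270 → met
6. general liability coverage $185,000 < $200,000 → not met
7. condition 'offers outdoor seating' holds; handwashing signage absent → not met
8. walk-in cooler temperature (°F) 34 ≤ 38 → met
9. product liability coverage $475,000 ≥ $425,000 → met
Not met: 2, 3, 6, 7

2, 3, 6, 7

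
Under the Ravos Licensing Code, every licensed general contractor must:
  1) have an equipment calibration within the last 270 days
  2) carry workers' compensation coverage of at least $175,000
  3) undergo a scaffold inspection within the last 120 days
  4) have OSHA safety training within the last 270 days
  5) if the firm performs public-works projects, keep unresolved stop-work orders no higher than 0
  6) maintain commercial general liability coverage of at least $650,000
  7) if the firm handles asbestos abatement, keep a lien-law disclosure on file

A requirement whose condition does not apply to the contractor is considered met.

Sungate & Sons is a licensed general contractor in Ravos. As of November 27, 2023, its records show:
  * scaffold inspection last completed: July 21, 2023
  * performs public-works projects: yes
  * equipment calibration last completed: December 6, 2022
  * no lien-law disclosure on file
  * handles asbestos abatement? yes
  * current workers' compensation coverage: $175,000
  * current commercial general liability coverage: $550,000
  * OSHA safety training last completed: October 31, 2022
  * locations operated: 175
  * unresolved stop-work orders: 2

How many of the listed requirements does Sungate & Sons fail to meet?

6

1. equipment calibration 356 days ago vs limit 270 → not met
2. workers' compensation coverage $175,000 ≥ $175,000 → met
3. scaffold inspection 129 days ago vs limit 120 → not met
4. OSHA safety training 392 days ago vs limit 270 → not met
5. condition 'performs public-works projects' holds; unresolved stop-work orders 2 > 0 → not met
6. commercial general liability coverage $550,000 < $650,000 → not met
7. condition 'handles asbestos abatement' holds; lien-law disclosure absent → not met
Not met: 6 of 7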